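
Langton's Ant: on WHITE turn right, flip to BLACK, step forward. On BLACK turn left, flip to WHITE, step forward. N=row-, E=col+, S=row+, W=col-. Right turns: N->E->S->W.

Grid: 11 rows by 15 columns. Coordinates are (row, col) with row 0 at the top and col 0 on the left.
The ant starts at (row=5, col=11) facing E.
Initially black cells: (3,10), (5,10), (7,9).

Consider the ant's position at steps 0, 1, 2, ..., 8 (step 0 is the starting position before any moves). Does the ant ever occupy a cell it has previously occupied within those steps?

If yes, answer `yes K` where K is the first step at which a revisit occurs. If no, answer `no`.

Answer: yes 7

Derivation:
Step 1: on WHITE (5,11): turn R to S, flip to black, move to (6,11). |black|=4 — new cell
Step 2: on WHITE (6,11): turn R to W, flip to black, move to (6,10). |black|=5 — new cell
Step 3: on WHITE (6,10): turn R to N, flip to black, move to (5,10). |black|=6 — new cell
Step 4: on BLACK (5,10): turn L to W, flip to white, move to (5,9). |black|=5 — new cell
Step 5: on WHITE (5,9): turn R to N, flip to black, move to (4,9). |black|=6 — new cell
Step 6: on WHITE (4,9): turn R to E, flip to black, move to (4,10). |black|=7 — new cell
Step 7: on WHITE (4,10): turn R to S, flip to black, move to (5,10). |black|=8 — REVISIT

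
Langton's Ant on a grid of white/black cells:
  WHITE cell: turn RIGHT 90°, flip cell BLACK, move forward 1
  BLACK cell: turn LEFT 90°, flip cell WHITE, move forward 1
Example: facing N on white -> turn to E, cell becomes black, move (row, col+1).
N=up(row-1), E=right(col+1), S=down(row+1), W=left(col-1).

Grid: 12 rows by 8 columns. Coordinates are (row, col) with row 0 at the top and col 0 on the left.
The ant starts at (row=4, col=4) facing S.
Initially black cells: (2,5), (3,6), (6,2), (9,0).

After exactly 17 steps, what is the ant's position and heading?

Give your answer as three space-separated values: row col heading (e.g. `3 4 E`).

Step 1: on WHITE (4,4): turn R to W, flip to black, move to (4,3). |black|=5
Step 2: on WHITE (4,3): turn R to N, flip to black, move to (3,3). |black|=6
Step 3: on WHITE (3,3): turn R to E, flip to black, move to (3,4). |black|=7
Step 4: on WHITE (3,4): turn R to S, flip to black, move to (4,4). |black|=8
Step 5: on BLACK (4,4): turn L to E, flip to white, move to (4,5). |black|=7
Step 6: on WHITE (4,5): turn R to S, flip to black, move to (5,5). |black|=8
Step 7: on WHITE (5,5): turn R to W, flip to black, move to (5,4). |black|=9
Step 8: on WHITE (5,4): turn R to N, flip to black, move to (4,4). |black|=10
Step 9: on WHITE (4,4): turn R to E, flip to black, move to (4,5). |black|=11
Step 10: on BLACK (4,5): turn L to N, flip to white, move to (3,5). |black|=10
Step 11: on WHITE (3,5): turn R to E, flip to black, move to (3,6). |black|=11
Step 12: on BLACK (3,6): turn L to N, flip to white, move to (2,6). |black|=10
Step 13: on WHITE (2,6): turn R to E, flip to black, move to (2,7). |black|=11
Step 14: on WHITE (2,7): turn R to S, flip to black, move to (3,7). |black|=12
Step 15: on WHITE (3,7): turn R to W, flip to black, move to (3,6). |black|=13
Step 16: on WHITE (3,6): turn R to N, flip to black, move to (2,6). |black|=14
Step 17: on BLACK (2,6): turn L to W, flip to white, move to (2,5). |black|=13

Answer: 2 5 W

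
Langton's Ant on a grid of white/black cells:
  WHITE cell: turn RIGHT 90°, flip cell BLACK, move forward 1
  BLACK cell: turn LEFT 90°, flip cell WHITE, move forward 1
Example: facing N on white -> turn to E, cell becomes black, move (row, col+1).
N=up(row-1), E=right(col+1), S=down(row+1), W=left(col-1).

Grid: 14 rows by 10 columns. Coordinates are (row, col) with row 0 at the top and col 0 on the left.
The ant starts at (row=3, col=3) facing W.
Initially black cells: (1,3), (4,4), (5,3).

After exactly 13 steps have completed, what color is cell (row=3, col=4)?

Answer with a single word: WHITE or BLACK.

Step 1: on WHITE (3,3): turn R to N, flip to black, move to (2,3). |black|=4
Step 2: on WHITE (2,3): turn R to E, flip to black, move to (2,4). |black|=5
Step 3: on WHITE (2,4): turn R to S, flip to black, move to (3,4). |black|=6
Step 4: on WHITE (3,4): turn R to W, flip to black, move to (3,3). |black|=7
Step 5: on BLACK (3,3): turn L to S, flip to white, move to (4,3). |black|=6
Step 6: on WHITE (4,3): turn R to W, flip to black, move to (4,2). |black|=7
Step 7: on WHITE (4,2): turn R to N, flip to black, move to (3,2). |black|=8
Step 8: on WHITE (3,2): turn R to E, flip to black, move to (3,3). |black|=9
Step 9: on WHITE (3,3): turn R to S, flip to black, move to (4,3). |black|=10
Step 10: on BLACK (4,3): turn L to E, flip to white, move to (4,4). |black|=9
Step 11: on BLACK (4,4): turn L to N, flip to white, move to (3,4). |black|=8
Step 12: on BLACK (3,4): turn L to W, flip to white, move to (3,3). |black|=7
Step 13: on BLACK (3,3): turn L to S, flip to white, move to (4,3). |black|=6

Answer: WHITE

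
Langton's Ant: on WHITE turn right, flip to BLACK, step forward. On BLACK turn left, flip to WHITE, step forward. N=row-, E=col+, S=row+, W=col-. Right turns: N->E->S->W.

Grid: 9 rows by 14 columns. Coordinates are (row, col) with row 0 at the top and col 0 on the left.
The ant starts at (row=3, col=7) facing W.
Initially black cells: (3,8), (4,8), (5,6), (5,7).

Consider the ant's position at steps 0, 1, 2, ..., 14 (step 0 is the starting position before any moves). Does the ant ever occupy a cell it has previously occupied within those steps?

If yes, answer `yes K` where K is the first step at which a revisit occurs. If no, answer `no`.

Step 1: on WHITE (3,7): turn R to N, flip to black, move to (2,7). |black|=5 — new cell
Step 2: on WHITE (2,7): turn R to E, flip to black, move to (2,8). |black|=6 — new cell
Step 3: on WHITE (2,8): turn R to S, flip to black, move to (3,8). |black|=7 — new cell
Step 4: on BLACK (3,8): turn L to E, flip to white, move to (3,9). |black|=6 — new cell
Step 5: on WHITE (3,9): turn R to S, flip to black, move to (4,9). |black|=7 — new cell
Step 6: on WHITE (4,9): turn R to W, flip to black, move to (4,8). |black|=8 — new cell
Step 7: on BLACK (4,8): turn L to S, flip to white, move to (5,8). |black|=7 — new cell
Step 8: on WHITE (5,8): turn R to W, flip to black, move to (5,7). |black|=8 — new cell
Step 9: on BLACK (5,7): turn L to S, flip to white, move to (6,7). |black|=7 — new cell
Step 10: on WHITE (6,7): turn R to W, flip to black, move to (6,6). |black|=8 — new cell
Step 11: on WHITE (6,6): turn R to N, flip to black, move to (5,6). |black|=9 — new cell
Step 12: on BLACK (5,6): turn L to W, flip to white, move to (5,5). |black|=8 — new cell
Step 13: on WHITE (5,5): turn R to N, flip to black, move to (4,5). |black|=9 — new cell
Step 14: on WHITE (4,5): turn R to E, flip to black, move to (4,6). |black|=10 — new cell
No revisit within 14 steps.

Answer: no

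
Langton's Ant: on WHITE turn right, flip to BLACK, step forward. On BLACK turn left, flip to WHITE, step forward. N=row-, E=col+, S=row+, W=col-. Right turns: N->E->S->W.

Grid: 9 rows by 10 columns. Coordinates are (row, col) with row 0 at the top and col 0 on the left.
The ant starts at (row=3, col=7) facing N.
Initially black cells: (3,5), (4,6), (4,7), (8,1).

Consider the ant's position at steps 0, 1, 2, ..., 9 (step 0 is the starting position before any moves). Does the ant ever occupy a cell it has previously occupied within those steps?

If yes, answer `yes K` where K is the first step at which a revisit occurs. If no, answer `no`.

Answer: no

Derivation:
Step 1: on WHITE (3,7): turn R to E, flip to black, move to (3,8). |black|=5 — new cell
Step 2: on WHITE (3,8): turn R to S, flip to black, move to (4,8). |black|=6 — new cell
Step 3: on WHITE (4,8): turn R to W, flip to black, move to (4,7). |black|=7 — new cell
Step 4: on BLACK (4,7): turn L to S, flip to white, move to (5,7). |black|=6 — new cell
Step 5: on WHITE (5,7): turn R to W, flip to black, move to (5,6). |black|=7 — new cell
Step 6: on WHITE (5,6): turn R to N, flip to black, move to (4,6). |black|=8 — new cell
Step 7: on BLACK (4,6): turn L to W, flip to white, move to (4,5). |black|=7 — new cell
Step 8: on WHITE (4,5): turn R to N, flip to black, move to (3,5). |black|=8 — new cell
Step 9: on BLACK (3,5): turn L to W, flip to white, move to (3,4). |black|=7 — new cell
No revisit within 9 steps.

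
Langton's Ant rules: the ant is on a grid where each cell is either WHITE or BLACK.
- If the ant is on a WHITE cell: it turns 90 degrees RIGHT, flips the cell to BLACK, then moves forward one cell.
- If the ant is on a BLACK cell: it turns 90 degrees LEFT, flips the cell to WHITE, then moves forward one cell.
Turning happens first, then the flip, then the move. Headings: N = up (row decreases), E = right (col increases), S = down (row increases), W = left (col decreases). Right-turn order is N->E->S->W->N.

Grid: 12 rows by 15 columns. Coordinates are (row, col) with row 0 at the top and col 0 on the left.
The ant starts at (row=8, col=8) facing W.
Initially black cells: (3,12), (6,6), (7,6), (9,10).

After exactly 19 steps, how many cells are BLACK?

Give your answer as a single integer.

Step 1: on WHITE (8,8): turn R to N, flip to black, move to (7,8). |black|=5
Step 2: on WHITE (7,8): turn R to E, flip to black, move to (7,9). |black|=6
Step 3: on WHITE (7,9): turn R to S, flip to black, move to (8,9). |black|=7
Step 4: on WHITE (8,9): turn R to W, flip to black, move to (8,8). |black|=8
Step 5: on BLACK (8,8): turn L to S, flip to white, move to (9,8). |black|=7
Step 6: on WHITE (9,8): turn R to W, flip to black, move to (9,7). |black|=8
Step 7: on WHITE (9,7): turn R to N, flip to black, move to (8,7). |black|=9
Step 8: on WHITE (8,7): turn R to E, flip to black, move to (8,8). |black|=10
Step 9: on WHITE (8,8): turn R to S, flip to black, move to (9,8). |black|=11
Step 10: on BLACK (9,8): turn L to E, flip to white, move to (9,9). |black|=10
Step 11: on WHITE (9,9): turn R to S, flip to black, move to (10,9). |black|=11
Step 12: on WHITE (10,9): turn R to W, flip to black, move to (10,8). |black|=12
Step 13: on WHITE (10,8): turn R to N, flip to black, move to (9,8). |black|=13
Step 14: on WHITE (9,8): turn R to E, flip to black, move to (9,9). |black|=14
Step 15: on BLACK (9,9): turn L to N, flip to white, move to (8,9). |black|=13
Step 16: on BLACK (8,9): turn L to W, flip to white, move to (8,8). |black|=12
Step 17: on BLACK (8,8): turn L to S, flip to white, move to (9,8). |black|=11
Step 18: on BLACK (9,8): turn L to E, flip to white, move to (9,9). |black|=10
Step 19: on WHITE (9,9): turn R to S, flip to black, move to (10,9). |black|=11

Answer: 11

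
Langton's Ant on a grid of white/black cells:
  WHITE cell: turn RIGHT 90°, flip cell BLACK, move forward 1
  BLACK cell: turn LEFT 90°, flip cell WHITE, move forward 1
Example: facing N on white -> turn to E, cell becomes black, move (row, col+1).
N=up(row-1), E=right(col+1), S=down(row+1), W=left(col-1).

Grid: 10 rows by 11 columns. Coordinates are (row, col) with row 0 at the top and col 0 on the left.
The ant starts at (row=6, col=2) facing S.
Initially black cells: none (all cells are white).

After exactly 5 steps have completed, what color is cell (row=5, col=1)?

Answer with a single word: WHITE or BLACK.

Answer: BLACK

Derivation:
Step 1: on WHITE (6,2): turn R to W, flip to black, move to (6,1). |black|=1
Step 2: on WHITE (6,1): turn R to N, flip to black, move to (5,1). |black|=2
Step 3: on WHITE (5,1): turn R to E, flip to black, move to (5,2). |black|=3
Step 4: on WHITE (5,2): turn R to S, flip to black, move to (6,2). |black|=4
Step 5: on BLACK (6,2): turn L to E, flip to white, move to (6,3). |black|=3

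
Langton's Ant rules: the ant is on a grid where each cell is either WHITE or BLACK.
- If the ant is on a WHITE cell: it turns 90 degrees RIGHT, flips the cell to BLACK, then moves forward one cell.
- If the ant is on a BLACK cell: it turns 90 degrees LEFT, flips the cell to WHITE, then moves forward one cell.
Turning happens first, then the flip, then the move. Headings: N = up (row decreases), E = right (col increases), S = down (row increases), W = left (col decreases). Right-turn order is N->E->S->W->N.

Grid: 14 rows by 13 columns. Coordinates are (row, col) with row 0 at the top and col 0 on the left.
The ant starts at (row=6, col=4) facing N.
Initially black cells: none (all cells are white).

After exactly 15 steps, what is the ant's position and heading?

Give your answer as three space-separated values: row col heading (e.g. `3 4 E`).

Answer: 7 4 E

Derivation:
Step 1: on WHITE (6,4): turn R to E, flip to black, move to (6,5). |black|=1
Step 2: on WHITE (6,5): turn R to S, flip to black, move to (7,5). |black|=2
Step 3: on WHITE (7,5): turn R to W, flip to black, move to (7,4). |black|=3
Step 4: on WHITE (7,4): turn R to N, flip to black, move to (6,4). |black|=4
Step 5: on BLACK (6,4): turn L to W, flip to white, move to (6,3). |black|=3
Step 6: on WHITE (6,3): turn R to N, flip to black, move to (5,3). |black|=4
Step 7: on WHITE (5,3): turn R to E, flip to black, move to (5,4). |black|=5
Step 8: on WHITE (5,4): turn R to S, flip to black, move to (6,4). |black|=6
Step 9: on WHITE (6,4): turn R to W, flip to black, move to (6,3). |black|=7
Step 10: on BLACK (6,3): turn L to S, flip to white, move to (7,3). |black|=6
Step 11: on WHITE (7,3): turn R to W, flip to black, move to (7,2). |black|=7
Step 12: on WHITE (7,2): turn R to N, flip to black, move to (6,2). |black|=8
Step 13: on WHITE (6,2): turn R to E, flip to black, move to (6,3). |black|=9
Step 14: on WHITE (6,3): turn R to S, flip to black, move to (7,3). |black|=10
Step 15: on BLACK (7,3): turn L to E, flip to white, move to (7,4). |black|=9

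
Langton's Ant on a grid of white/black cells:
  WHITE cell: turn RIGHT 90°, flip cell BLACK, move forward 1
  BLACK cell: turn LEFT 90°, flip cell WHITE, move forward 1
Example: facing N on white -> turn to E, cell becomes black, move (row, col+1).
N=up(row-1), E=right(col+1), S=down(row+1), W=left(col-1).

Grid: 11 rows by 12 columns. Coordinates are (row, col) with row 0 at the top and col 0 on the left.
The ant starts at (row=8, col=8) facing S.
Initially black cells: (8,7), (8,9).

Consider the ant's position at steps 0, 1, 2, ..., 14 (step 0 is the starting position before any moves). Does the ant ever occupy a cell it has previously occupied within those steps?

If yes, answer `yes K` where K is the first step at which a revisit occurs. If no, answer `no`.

Step 1: on WHITE (8,8): turn R to W, flip to black, move to (8,7). |black|=3 — new cell
Step 2: on BLACK (8,7): turn L to S, flip to white, move to (9,7). |black|=2 — new cell
Step 3: on WHITE (9,7): turn R to W, flip to black, move to (9,6). |black|=3 — new cell
Step 4: on WHITE (9,6): turn R to N, flip to black, move to (8,6). |black|=4 — new cell
Step 5: on WHITE (8,6): turn R to E, flip to black, move to (8,7). |black|=5 — REVISIT

Answer: yes 5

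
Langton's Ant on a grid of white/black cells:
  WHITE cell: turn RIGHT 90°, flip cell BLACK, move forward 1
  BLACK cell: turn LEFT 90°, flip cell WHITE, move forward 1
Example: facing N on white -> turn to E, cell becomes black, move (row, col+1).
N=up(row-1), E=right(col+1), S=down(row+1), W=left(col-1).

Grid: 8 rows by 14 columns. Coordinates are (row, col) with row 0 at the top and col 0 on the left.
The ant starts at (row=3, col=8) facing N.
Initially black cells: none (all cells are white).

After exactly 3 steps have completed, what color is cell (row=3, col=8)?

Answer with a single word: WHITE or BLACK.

Answer: BLACK

Derivation:
Step 1: on WHITE (3,8): turn R to E, flip to black, move to (3,9). |black|=1
Step 2: on WHITE (3,9): turn R to S, flip to black, move to (4,9). |black|=2
Step 3: on WHITE (4,9): turn R to W, flip to black, move to (4,8). |black|=3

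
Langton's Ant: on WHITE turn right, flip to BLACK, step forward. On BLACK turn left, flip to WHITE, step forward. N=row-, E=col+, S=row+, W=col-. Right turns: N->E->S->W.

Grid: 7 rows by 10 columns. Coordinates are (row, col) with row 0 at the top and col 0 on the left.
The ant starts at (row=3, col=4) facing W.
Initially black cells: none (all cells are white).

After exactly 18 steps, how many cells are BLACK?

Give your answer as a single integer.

Step 1: on WHITE (3,4): turn R to N, flip to black, move to (2,4). |black|=1
Step 2: on WHITE (2,4): turn R to E, flip to black, move to (2,5). |black|=2
Step 3: on WHITE (2,5): turn R to S, flip to black, move to (3,5). |black|=3
Step 4: on WHITE (3,5): turn R to W, flip to black, move to (3,4). |black|=4
Step 5: on BLACK (3,4): turn L to S, flip to white, move to (4,4). |black|=3
Step 6: on WHITE (4,4): turn R to W, flip to black, move to (4,3). |black|=4
Step 7: on WHITE (4,3): turn R to N, flip to black, move to (3,3). |black|=5
Step 8: on WHITE (3,3): turn R to E, flip to black, move to (3,4). |black|=6
Step 9: on WHITE (3,4): turn R to S, flip to black, move to (4,4). |black|=7
Step 10: on BLACK (4,4): turn L to E, flip to white, move to (4,5). |black|=6
Step 11: on WHITE (4,5): turn R to S, flip to black, move to (5,5). |black|=7
Step 12: on WHITE (5,5): turn R to W, flip to black, move to (5,4). |black|=8
Step 13: on WHITE (5,4): turn R to N, flip to black, move to (4,4). |black|=9
Step 14: on WHITE (4,4): turn R to E, flip to black, move to (4,5). |black|=10
Step 15: on BLACK (4,5): turn L to N, flip to white, move to (3,5). |black|=9
Step 16: on BLACK (3,5): turn L to W, flip to white, move to (3,4). |black|=8
Step 17: on BLACK (3,4): turn L to S, flip to white, move to (4,4). |black|=7
Step 18: on BLACK (4,4): turn L to E, flip to white, move to (4,5). |black|=6

Answer: 6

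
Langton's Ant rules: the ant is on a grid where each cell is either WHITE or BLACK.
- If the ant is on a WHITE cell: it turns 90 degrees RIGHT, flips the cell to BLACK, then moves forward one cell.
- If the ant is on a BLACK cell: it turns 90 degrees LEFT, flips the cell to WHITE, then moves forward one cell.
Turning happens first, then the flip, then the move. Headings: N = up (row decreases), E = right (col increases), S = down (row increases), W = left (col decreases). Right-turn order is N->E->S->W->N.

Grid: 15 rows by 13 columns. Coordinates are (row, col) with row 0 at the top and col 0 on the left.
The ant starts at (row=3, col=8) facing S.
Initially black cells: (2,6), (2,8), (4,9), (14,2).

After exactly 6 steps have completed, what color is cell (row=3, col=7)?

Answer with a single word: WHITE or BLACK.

Answer: BLACK

Derivation:
Step 1: on WHITE (3,8): turn R to W, flip to black, move to (3,7). |black|=5
Step 2: on WHITE (3,7): turn R to N, flip to black, move to (2,7). |black|=6
Step 3: on WHITE (2,7): turn R to E, flip to black, move to (2,8). |black|=7
Step 4: on BLACK (2,8): turn L to N, flip to white, move to (1,8). |black|=6
Step 5: on WHITE (1,8): turn R to E, flip to black, move to (1,9). |black|=7
Step 6: on WHITE (1,9): turn R to S, flip to black, move to (2,9). |black|=8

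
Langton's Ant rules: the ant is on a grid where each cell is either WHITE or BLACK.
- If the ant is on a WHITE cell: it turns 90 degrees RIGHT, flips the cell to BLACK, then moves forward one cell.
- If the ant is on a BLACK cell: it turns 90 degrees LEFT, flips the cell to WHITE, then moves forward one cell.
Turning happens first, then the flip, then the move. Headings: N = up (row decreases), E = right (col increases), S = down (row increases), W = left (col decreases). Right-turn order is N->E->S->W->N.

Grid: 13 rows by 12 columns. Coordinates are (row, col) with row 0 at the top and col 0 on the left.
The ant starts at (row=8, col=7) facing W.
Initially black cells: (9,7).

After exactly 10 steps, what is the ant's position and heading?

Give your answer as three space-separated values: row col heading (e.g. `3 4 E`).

Answer: 9 8 E

Derivation:
Step 1: on WHITE (8,7): turn R to N, flip to black, move to (7,7). |black|=2
Step 2: on WHITE (7,7): turn R to E, flip to black, move to (7,8). |black|=3
Step 3: on WHITE (7,8): turn R to S, flip to black, move to (8,8). |black|=4
Step 4: on WHITE (8,8): turn R to W, flip to black, move to (8,7). |black|=5
Step 5: on BLACK (8,7): turn L to S, flip to white, move to (9,7). |black|=4
Step 6: on BLACK (9,7): turn L to E, flip to white, move to (9,8). |black|=3
Step 7: on WHITE (9,8): turn R to S, flip to black, move to (10,8). |black|=4
Step 8: on WHITE (10,8): turn R to W, flip to black, move to (10,7). |black|=5
Step 9: on WHITE (10,7): turn R to N, flip to black, move to (9,7). |black|=6
Step 10: on WHITE (9,7): turn R to E, flip to black, move to (9,8). |black|=7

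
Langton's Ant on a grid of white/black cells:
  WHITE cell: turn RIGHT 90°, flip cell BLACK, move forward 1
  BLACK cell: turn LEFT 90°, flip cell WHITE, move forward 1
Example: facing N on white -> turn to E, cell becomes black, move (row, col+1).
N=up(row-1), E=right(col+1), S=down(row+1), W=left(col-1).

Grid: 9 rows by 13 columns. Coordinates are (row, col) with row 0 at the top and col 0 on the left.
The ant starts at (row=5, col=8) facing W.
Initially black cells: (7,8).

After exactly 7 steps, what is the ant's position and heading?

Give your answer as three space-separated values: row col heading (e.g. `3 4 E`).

Step 1: on WHITE (5,8): turn R to N, flip to black, move to (4,8). |black|=2
Step 2: on WHITE (4,8): turn R to E, flip to black, move to (4,9). |black|=3
Step 3: on WHITE (4,9): turn R to S, flip to black, move to (5,9). |black|=4
Step 4: on WHITE (5,9): turn R to W, flip to black, move to (5,8). |black|=5
Step 5: on BLACK (5,8): turn L to S, flip to white, move to (6,8). |black|=4
Step 6: on WHITE (6,8): turn R to W, flip to black, move to (6,7). |black|=5
Step 7: on WHITE (6,7): turn R to N, flip to black, move to (5,7). |black|=6

Answer: 5 7 N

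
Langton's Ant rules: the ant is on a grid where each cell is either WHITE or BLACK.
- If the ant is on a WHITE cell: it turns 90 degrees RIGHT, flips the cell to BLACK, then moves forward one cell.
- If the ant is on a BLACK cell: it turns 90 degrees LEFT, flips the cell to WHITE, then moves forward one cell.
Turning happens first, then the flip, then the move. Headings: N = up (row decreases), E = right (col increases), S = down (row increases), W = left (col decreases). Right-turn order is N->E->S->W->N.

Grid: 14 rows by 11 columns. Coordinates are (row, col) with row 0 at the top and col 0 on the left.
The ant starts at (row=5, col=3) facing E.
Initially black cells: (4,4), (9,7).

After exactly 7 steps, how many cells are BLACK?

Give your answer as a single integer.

Step 1: on WHITE (5,3): turn R to S, flip to black, move to (6,3). |black|=3
Step 2: on WHITE (6,3): turn R to W, flip to black, move to (6,2). |black|=4
Step 3: on WHITE (6,2): turn R to N, flip to black, move to (5,2). |black|=5
Step 4: on WHITE (5,2): turn R to E, flip to black, move to (5,3). |black|=6
Step 5: on BLACK (5,3): turn L to N, flip to white, move to (4,3). |black|=5
Step 6: on WHITE (4,3): turn R to E, flip to black, move to (4,4). |black|=6
Step 7: on BLACK (4,4): turn L to N, flip to white, move to (3,4). |black|=5

Answer: 5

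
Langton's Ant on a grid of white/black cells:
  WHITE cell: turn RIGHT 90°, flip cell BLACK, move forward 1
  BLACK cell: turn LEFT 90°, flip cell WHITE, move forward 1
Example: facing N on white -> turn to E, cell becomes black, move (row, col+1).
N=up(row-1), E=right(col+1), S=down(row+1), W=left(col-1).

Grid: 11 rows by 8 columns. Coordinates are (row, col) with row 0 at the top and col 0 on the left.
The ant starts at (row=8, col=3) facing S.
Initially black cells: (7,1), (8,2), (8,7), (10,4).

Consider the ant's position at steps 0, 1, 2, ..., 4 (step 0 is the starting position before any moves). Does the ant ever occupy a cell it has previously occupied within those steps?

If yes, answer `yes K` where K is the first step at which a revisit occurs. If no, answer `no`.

Answer: no

Derivation:
Step 1: on WHITE (8,3): turn R to W, flip to black, move to (8,2). |black|=5 — new cell
Step 2: on BLACK (8,2): turn L to S, flip to white, move to (9,2). |black|=4 — new cell
Step 3: on WHITE (9,2): turn R to W, flip to black, move to (9,1). |black|=5 — new cell
Step 4: on WHITE (9,1): turn R to N, flip to black, move to (8,1). |black|=6 — new cell
No revisit within 4 steps.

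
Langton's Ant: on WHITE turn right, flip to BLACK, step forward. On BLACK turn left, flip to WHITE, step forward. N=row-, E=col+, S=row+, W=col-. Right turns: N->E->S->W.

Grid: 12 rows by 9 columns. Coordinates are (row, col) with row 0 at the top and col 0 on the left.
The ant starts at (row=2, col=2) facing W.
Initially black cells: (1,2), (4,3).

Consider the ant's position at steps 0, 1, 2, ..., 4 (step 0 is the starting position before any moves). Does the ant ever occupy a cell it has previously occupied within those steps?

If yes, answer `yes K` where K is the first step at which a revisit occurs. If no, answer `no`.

Answer: no

Derivation:
Step 1: on WHITE (2,2): turn R to N, flip to black, move to (1,2). |black|=3 — new cell
Step 2: on BLACK (1,2): turn L to W, flip to white, move to (1,1). |black|=2 — new cell
Step 3: on WHITE (1,1): turn R to N, flip to black, move to (0,1). |black|=3 — new cell
Step 4: on WHITE (0,1): turn R to E, flip to black, move to (0,2). |black|=4 — new cell
No revisit within 4 steps.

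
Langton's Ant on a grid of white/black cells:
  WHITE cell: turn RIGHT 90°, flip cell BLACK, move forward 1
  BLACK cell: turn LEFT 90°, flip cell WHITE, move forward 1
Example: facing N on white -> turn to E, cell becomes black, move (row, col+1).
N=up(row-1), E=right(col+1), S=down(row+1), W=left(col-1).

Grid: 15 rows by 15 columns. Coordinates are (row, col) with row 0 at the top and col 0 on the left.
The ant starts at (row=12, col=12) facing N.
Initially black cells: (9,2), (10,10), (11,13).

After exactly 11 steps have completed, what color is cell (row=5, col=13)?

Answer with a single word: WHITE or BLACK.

Answer: WHITE

Derivation:
Step 1: on WHITE (12,12): turn R to E, flip to black, move to (12,13). |black|=4
Step 2: on WHITE (12,13): turn R to S, flip to black, move to (13,13). |black|=5
Step 3: on WHITE (13,13): turn R to W, flip to black, move to (13,12). |black|=6
Step 4: on WHITE (13,12): turn R to N, flip to black, move to (12,12). |black|=7
Step 5: on BLACK (12,12): turn L to W, flip to white, move to (12,11). |black|=6
Step 6: on WHITE (12,11): turn R to N, flip to black, move to (11,11). |black|=7
Step 7: on WHITE (11,11): turn R to E, flip to black, move to (11,12). |black|=8
Step 8: on WHITE (11,12): turn R to S, flip to black, move to (12,12). |black|=9
Step 9: on WHITE (12,12): turn R to W, flip to black, move to (12,11). |black|=10
Step 10: on BLACK (12,11): turn L to S, flip to white, move to (13,11). |black|=9
Step 11: on WHITE (13,11): turn R to W, flip to black, move to (13,10). |black|=10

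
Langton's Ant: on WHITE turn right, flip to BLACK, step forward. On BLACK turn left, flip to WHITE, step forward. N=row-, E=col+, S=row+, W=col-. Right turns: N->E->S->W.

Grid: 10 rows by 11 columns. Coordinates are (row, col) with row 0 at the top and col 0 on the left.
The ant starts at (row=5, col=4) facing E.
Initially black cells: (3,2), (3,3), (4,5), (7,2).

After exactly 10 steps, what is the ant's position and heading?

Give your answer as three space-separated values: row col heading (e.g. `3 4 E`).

Step 1: on WHITE (5,4): turn R to S, flip to black, move to (6,4). |black|=5
Step 2: on WHITE (6,4): turn R to W, flip to black, move to (6,3). |black|=6
Step 3: on WHITE (6,3): turn R to N, flip to black, move to (5,3). |black|=7
Step 4: on WHITE (5,3): turn R to E, flip to black, move to (5,4). |black|=8
Step 5: on BLACK (5,4): turn L to N, flip to white, move to (4,4). |black|=7
Step 6: on WHITE (4,4): turn R to E, flip to black, move to (4,5). |black|=8
Step 7: on BLACK (4,5): turn L to N, flip to white, move to (3,5). |black|=7
Step 8: on WHITE (3,5): turn R to E, flip to black, move to (3,6). |black|=8
Step 9: on WHITE (3,6): turn R to S, flip to black, move to (4,6). |black|=9
Step 10: on WHITE (4,6): turn R to W, flip to black, move to (4,5). |black|=10

Answer: 4 5 W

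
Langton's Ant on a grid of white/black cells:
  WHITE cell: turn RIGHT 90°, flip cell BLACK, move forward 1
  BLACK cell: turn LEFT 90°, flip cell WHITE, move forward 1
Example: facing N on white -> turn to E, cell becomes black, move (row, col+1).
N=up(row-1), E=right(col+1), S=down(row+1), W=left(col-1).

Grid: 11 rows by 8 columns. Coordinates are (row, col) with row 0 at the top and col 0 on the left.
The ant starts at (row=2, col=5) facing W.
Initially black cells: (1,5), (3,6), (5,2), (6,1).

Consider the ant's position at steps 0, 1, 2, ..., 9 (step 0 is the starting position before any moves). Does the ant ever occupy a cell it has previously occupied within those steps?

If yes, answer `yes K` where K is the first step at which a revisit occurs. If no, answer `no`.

Answer: yes 5

Derivation:
Step 1: on WHITE (2,5): turn R to N, flip to black, move to (1,5). |black|=5 — new cell
Step 2: on BLACK (1,5): turn L to W, flip to white, move to (1,4). |black|=4 — new cell
Step 3: on WHITE (1,4): turn R to N, flip to black, move to (0,4). |black|=5 — new cell
Step 4: on WHITE (0,4): turn R to E, flip to black, move to (0,5). |black|=6 — new cell
Step 5: on WHITE (0,5): turn R to S, flip to black, move to (1,5). |black|=7 — REVISIT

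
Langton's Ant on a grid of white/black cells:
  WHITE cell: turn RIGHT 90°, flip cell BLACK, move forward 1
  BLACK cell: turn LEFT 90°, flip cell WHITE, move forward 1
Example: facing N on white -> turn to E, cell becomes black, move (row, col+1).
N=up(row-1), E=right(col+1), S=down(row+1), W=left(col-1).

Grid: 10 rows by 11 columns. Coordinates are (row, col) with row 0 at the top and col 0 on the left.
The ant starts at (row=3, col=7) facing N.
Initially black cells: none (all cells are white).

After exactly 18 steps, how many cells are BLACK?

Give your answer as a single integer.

Answer: 6

Derivation:
Step 1: on WHITE (3,7): turn R to E, flip to black, move to (3,8). |black|=1
Step 2: on WHITE (3,8): turn R to S, flip to black, move to (4,8). |black|=2
Step 3: on WHITE (4,8): turn R to W, flip to black, move to (4,7). |black|=3
Step 4: on WHITE (4,7): turn R to N, flip to black, move to (3,7). |black|=4
Step 5: on BLACK (3,7): turn L to W, flip to white, move to (3,6). |black|=3
Step 6: on WHITE (3,6): turn R to N, flip to black, move to (2,6). |black|=4
Step 7: on WHITE (2,6): turn R to E, flip to black, move to (2,7). |black|=5
Step 8: on WHITE (2,7): turn R to S, flip to black, move to (3,7). |black|=6
Step 9: on WHITE (3,7): turn R to W, flip to black, move to (3,6). |black|=7
Step 10: on BLACK (3,6): turn L to S, flip to white, move to (4,6). |black|=6
Step 11: on WHITE (4,6): turn R to W, flip to black, move to (4,5). |black|=7
Step 12: on WHITE (4,5): turn R to N, flip to black, move to (3,5). |black|=8
Step 13: on WHITE (3,5): turn R to E, flip to black, move to (3,6). |black|=9
Step 14: on WHITE (3,6): turn R to S, flip to black, move to (4,6). |black|=10
Step 15: on BLACK (4,6): turn L to E, flip to white, move to (4,7). |black|=9
Step 16: on BLACK (4,7): turn L to N, flip to white, move to (3,7). |black|=8
Step 17: on BLACK (3,7): turn L to W, flip to white, move to (3,6). |black|=7
Step 18: on BLACK (3,6): turn L to S, flip to white, move to (4,6). |black|=6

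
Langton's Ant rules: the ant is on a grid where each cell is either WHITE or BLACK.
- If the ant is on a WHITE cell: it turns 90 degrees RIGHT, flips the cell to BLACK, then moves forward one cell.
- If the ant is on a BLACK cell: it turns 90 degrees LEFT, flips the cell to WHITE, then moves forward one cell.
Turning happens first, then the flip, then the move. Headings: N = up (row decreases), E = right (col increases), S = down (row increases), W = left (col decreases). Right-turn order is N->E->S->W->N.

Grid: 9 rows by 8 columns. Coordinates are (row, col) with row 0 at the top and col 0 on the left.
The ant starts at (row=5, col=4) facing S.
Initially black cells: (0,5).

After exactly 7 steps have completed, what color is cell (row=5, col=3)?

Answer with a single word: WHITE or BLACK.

Answer: BLACK

Derivation:
Step 1: on WHITE (5,4): turn R to W, flip to black, move to (5,3). |black|=2
Step 2: on WHITE (5,3): turn R to N, flip to black, move to (4,3). |black|=3
Step 3: on WHITE (4,3): turn R to E, flip to black, move to (4,4). |black|=4
Step 4: on WHITE (4,4): turn R to S, flip to black, move to (5,4). |black|=5
Step 5: on BLACK (5,4): turn L to E, flip to white, move to (5,5). |black|=4
Step 6: on WHITE (5,5): turn R to S, flip to black, move to (6,5). |black|=5
Step 7: on WHITE (6,5): turn R to W, flip to black, move to (6,4). |black|=6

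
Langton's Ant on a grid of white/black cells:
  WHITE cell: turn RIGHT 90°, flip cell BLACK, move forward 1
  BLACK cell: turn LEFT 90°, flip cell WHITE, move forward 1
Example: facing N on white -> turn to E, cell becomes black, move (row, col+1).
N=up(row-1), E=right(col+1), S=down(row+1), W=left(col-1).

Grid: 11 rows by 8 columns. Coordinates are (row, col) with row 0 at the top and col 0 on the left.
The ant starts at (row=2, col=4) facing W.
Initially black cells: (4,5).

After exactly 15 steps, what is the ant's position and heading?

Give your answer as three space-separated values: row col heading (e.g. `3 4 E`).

Answer: 4 5 N

Derivation:
Step 1: on WHITE (2,4): turn R to N, flip to black, move to (1,4). |black|=2
Step 2: on WHITE (1,4): turn R to E, flip to black, move to (1,5). |black|=3
Step 3: on WHITE (1,5): turn R to S, flip to black, move to (2,5). |black|=4
Step 4: on WHITE (2,5): turn R to W, flip to black, move to (2,4). |black|=5
Step 5: on BLACK (2,4): turn L to S, flip to white, move to (3,4). |black|=4
Step 6: on WHITE (3,4): turn R to W, flip to black, move to (3,3). |black|=5
Step 7: on WHITE (3,3): turn R to N, flip to black, move to (2,3). |black|=6
Step 8: on WHITE (2,3): turn R to E, flip to black, move to (2,4). |black|=7
Step 9: on WHITE (2,4): turn R to S, flip to black, move to (3,4). |black|=8
Step 10: on BLACK (3,4): turn L to E, flip to white, move to (3,5). |black|=7
Step 11: on WHITE (3,5): turn R to S, flip to black, move to (4,5). |black|=8
Step 12: on BLACK (4,5): turn L to E, flip to white, move to (4,6). |black|=7
Step 13: on WHITE (4,6): turn R to S, flip to black, move to (5,6). |black|=8
Step 14: on WHITE (5,6): turn R to W, flip to black, move to (5,5). |black|=9
Step 15: on WHITE (5,5): turn R to N, flip to black, move to (4,5). |black|=10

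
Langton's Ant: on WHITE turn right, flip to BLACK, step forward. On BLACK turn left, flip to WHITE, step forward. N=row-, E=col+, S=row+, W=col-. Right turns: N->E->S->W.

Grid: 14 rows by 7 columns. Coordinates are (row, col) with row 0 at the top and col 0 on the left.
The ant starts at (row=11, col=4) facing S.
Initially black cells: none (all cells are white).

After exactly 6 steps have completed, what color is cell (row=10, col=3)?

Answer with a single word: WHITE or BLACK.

Step 1: on WHITE (11,4): turn R to W, flip to black, move to (11,3). |black|=1
Step 2: on WHITE (11,3): turn R to N, flip to black, move to (10,3). |black|=2
Step 3: on WHITE (10,3): turn R to E, flip to black, move to (10,4). |black|=3
Step 4: on WHITE (10,4): turn R to S, flip to black, move to (11,4). |black|=4
Step 5: on BLACK (11,4): turn L to E, flip to white, move to (11,5). |black|=3
Step 6: on WHITE (11,5): turn R to S, flip to black, move to (12,5). |black|=4

Answer: BLACK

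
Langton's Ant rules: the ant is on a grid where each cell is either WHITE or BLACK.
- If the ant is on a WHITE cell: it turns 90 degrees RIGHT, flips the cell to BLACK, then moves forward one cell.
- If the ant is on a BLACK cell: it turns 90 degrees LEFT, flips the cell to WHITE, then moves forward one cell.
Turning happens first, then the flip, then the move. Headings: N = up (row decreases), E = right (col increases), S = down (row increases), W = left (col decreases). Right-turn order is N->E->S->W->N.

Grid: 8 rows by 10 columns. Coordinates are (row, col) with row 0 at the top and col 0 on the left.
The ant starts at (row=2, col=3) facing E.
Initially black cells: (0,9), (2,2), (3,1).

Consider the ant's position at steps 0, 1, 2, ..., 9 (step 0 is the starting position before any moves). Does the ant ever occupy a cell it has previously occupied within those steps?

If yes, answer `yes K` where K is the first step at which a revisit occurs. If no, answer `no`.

Step 1: on WHITE (2,3): turn R to S, flip to black, move to (3,3). |black|=4 — new cell
Step 2: on WHITE (3,3): turn R to W, flip to black, move to (3,2). |black|=5 — new cell
Step 3: on WHITE (3,2): turn R to N, flip to black, move to (2,2). |black|=6 — new cell
Step 4: on BLACK (2,2): turn L to W, flip to white, move to (2,1). |black|=5 — new cell
Step 5: on WHITE (2,1): turn R to N, flip to black, move to (1,1). |black|=6 — new cell
Step 6: on WHITE (1,1): turn R to E, flip to black, move to (1,2). |black|=7 — new cell
Step 7: on WHITE (1,2): turn R to S, flip to black, move to (2,2). |black|=8 — REVISIT

Answer: yes 7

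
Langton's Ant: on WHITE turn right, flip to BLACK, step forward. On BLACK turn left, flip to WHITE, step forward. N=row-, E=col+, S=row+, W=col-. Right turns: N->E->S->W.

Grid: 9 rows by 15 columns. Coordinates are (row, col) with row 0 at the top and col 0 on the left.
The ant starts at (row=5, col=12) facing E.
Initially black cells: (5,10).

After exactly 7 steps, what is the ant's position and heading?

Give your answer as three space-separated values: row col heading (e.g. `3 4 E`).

Step 1: on WHITE (5,12): turn R to S, flip to black, move to (6,12). |black|=2
Step 2: on WHITE (6,12): turn R to W, flip to black, move to (6,11). |black|=3
Step 3: on WHITE (6,11): turn R to N, flip to black, move to (5,11). |black|=4
Step 4: on WHITE (5,11): turn R to E, flip to black, move to (5,12). |black|=5
Step 5: on BLACK (5,12): turn L to N, flip to white, move to (4,12). |black|=4
Step 6: on WHITE (4,12): turn R to E, flip to black, move to (4,13). |black|=5
Step 7: on WHITE (4,13): turn R to S, flip to black, move to (5,13). |black|=6

Answer: 5 13 S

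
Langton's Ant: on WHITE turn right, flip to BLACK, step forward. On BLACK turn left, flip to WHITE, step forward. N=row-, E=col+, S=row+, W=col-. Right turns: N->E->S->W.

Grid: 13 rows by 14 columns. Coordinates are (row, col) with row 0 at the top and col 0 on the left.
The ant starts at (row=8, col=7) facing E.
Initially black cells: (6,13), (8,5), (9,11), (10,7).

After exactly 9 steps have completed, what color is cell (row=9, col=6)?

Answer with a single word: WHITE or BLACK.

Step 1: on WHITE (8,7): turn R to S, flip to black, move to (9,7). |black|=5
Step 2: on WHITE (9,7): turn R to W, flip to black, move to (9,6). |black|=6
Step 3: on WHITE (9,6): turn R to N, flip to black, move to (8,6). |black|=7
Step 4: on WHITE (8,6): turn R to E, flip to black, move to (8,7). |black|=8
Step 5: on BLACK (8,7): turn L to N, flip to white, move to (7,7). |black|=7
Step 6: on WHITE (7,7): turn R to E, flip to black, move to (7,8). |black|=8
Step 7: on WHITE (7,8): turn R to S, flip to black, move to (8,8). |black|=9
Step 8: on WHITE (8,8): turn R to W, flip to black, move to (8,7). |black|=10
Step 9: on WHITE (8,7): turn R to N, flip to black, move to (7,7). |black|=11

Answer: BLACK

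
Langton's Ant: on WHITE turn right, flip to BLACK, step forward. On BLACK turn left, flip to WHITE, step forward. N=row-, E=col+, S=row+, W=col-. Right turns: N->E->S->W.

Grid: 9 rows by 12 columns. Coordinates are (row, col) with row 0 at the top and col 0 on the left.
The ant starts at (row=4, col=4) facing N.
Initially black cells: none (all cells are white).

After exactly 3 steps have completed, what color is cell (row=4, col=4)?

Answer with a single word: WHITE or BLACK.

Step 1: on WHITE (4,4): turn R to E, flip to black, move to (4,5). |black|=1
Step 2: on WHITE (4,5): turn R to S, flip to black, move to (5,5). |black|=2
Step 3: on WHITE (5,5): turn R to W, flip to black, move to (5,4). |black|=3

Answer: BLACK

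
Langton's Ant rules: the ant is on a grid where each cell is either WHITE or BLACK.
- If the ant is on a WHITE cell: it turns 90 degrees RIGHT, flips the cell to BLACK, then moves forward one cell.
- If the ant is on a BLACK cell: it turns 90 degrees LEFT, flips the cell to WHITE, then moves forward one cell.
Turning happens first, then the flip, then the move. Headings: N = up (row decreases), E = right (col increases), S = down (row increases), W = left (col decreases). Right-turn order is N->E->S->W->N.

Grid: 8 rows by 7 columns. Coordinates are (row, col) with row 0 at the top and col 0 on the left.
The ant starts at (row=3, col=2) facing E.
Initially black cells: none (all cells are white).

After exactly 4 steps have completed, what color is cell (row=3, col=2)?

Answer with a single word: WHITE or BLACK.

Step 1: on WHITE (3,2): turn R to S, flip to black, move to (4,2). |black|=1
Step 2: on WHITE (4,2): turn R to W, flip to black, move to (4,1). |black|=2
Step 3: on WHITE (4,1): turn R to N, flip to black, move to (3,1). |black|=3
Step 4: on WHITE (3,1): turn R to E, flip to black, move to (3,2). |black|=4

Answer: BLACK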